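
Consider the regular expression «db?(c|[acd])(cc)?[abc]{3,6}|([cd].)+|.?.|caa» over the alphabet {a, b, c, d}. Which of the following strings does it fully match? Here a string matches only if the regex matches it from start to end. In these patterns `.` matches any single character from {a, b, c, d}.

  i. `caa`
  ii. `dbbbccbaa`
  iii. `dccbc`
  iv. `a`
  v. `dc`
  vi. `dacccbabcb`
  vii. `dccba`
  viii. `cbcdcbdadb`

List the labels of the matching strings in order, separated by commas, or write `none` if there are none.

i. `caa` → match
ii. `dbbbccbaa` → no match
iii. `dccbc` → match
iv. `a` → match
v. `dc` → match
vi. `dacccbabcb` → match
vii. `dccba` → match
viii. `cbcdcbdadb` → match

i, iii, iv, v, vi, vii, viii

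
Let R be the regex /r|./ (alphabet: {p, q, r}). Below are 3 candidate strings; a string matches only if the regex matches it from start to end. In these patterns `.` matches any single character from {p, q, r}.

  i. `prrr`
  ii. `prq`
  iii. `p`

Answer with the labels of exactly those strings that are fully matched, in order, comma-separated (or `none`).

iii

i → no match
ii → no match
iii → match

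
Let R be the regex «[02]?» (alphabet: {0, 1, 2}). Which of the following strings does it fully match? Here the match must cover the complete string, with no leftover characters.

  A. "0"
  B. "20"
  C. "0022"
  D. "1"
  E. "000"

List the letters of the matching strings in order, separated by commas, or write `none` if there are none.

A. "0" → match
B. "20" → no match
C. "0022" → no match
D. "1" → no match
E. "000" → no match

A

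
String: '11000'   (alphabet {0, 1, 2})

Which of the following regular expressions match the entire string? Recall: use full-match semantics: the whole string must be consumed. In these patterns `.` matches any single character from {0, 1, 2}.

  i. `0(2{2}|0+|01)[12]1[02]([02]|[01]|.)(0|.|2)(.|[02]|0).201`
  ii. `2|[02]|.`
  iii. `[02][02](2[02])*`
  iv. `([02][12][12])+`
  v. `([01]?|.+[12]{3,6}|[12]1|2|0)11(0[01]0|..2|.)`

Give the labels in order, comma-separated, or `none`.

v

i → no match — must start with '0'
ii → no match
iii → no match
iv → no match
v → match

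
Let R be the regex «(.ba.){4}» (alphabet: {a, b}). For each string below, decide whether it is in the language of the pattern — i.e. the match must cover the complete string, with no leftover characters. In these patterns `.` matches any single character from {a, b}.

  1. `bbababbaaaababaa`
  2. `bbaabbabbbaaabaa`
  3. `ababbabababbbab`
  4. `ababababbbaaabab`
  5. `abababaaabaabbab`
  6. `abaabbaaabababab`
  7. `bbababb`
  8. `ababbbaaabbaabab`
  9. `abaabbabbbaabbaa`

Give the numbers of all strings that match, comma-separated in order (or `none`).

1 → no match
2 → match
3 → no match
4 → match
5 → match
6 → match
7 → no match
8 → no match
9 → match

2, 4, 5, 6, 9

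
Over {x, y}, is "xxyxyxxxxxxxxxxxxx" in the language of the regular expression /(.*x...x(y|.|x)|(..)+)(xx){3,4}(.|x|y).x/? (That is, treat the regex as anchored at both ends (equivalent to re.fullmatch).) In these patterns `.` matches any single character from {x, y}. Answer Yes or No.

Yes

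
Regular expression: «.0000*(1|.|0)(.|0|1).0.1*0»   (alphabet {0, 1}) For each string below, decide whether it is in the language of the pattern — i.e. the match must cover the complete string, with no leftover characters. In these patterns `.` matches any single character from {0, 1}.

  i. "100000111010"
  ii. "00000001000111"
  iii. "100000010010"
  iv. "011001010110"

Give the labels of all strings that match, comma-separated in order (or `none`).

i → match
ii → no match — must end with "0"
iii → match
iv → no match

i, iii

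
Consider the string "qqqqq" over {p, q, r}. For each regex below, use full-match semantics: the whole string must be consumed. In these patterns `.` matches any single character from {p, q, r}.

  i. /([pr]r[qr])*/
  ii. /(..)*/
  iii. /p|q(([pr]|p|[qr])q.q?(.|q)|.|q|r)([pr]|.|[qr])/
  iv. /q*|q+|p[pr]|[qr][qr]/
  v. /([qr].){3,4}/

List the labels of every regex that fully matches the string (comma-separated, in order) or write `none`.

i → no match
ii → no match
iii → no match
iv → match
v → no match

iv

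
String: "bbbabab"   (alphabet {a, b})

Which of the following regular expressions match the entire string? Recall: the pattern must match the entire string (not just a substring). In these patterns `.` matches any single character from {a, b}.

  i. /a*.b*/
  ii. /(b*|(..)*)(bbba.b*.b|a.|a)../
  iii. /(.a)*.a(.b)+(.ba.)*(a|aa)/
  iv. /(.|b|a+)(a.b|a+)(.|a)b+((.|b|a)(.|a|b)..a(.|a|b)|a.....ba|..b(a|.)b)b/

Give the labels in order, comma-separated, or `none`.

i → no match
ii → match
iii → no match
iv → no match

ii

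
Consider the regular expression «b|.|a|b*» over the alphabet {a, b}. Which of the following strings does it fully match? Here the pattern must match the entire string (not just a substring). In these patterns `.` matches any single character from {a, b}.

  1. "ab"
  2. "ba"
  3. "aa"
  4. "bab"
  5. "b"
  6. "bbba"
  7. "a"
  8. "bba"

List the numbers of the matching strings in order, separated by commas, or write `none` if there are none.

1 → no match
2 → no match
3 → no match
4 → no match
5 → match
6 → no match
7 → match
8 → no match

5, 7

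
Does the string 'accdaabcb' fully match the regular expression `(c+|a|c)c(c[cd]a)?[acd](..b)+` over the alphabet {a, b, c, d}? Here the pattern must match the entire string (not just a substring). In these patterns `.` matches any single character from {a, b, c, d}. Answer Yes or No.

Yes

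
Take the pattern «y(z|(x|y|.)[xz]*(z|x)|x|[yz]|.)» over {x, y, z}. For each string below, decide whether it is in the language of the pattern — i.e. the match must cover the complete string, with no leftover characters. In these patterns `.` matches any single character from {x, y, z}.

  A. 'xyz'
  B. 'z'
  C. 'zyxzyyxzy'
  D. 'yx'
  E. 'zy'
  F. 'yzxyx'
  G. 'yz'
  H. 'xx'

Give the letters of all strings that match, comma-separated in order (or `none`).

A → no match — must start with 'y'
B → no match — must start with 'y'
C → no match — must start with 'y'
D → match
E → no match — must start with 'y'
F → no match
G → match
H → no match — must start with 'y'

D, G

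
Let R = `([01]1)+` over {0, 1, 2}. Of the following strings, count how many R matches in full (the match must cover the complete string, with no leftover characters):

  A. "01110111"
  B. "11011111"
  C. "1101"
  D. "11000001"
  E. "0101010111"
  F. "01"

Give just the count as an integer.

A → match
B → match
C → match
D → no match
E → match
F → match
Total matched: 5

5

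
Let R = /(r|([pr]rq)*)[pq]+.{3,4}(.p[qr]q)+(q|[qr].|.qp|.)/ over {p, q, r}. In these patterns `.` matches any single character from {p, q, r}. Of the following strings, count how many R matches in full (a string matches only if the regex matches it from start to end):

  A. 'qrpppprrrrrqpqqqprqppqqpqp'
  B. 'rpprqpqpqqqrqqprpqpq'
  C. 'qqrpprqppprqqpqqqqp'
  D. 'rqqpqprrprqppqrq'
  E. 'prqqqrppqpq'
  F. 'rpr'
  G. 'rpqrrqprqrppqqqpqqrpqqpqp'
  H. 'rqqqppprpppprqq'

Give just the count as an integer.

A → no match
B → no match
C → no match
D → no match
E. 'prqqqrppqpq' → no match
F. 'rpr' → no match
G → no match
H → match
Total matched: 1

1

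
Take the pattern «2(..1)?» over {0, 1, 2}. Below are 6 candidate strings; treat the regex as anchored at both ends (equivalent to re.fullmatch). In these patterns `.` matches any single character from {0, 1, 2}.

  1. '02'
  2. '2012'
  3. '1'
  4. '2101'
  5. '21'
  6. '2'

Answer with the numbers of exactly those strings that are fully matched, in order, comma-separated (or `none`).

4, 6

1 → no match — must start with '2'
2 → no match
3 → no match — must start with '2'
4 → match
5 → no match
6 → match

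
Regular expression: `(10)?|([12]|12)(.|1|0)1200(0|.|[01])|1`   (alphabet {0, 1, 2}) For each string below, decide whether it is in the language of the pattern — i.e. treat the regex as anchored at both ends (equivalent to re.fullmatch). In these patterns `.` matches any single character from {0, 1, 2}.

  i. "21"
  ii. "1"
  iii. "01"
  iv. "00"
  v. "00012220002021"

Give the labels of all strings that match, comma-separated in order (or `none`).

ii

i → no match
ii → match
iii → no match
iv → no match
v → no match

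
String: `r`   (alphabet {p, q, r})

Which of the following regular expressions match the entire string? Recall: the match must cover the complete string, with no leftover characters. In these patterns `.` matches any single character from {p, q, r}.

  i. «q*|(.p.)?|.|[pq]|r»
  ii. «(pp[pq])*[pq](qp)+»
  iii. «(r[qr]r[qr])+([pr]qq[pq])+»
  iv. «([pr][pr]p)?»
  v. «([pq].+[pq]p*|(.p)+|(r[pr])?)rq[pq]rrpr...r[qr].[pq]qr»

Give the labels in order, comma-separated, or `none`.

i → match
ii → no match — must end with `qp`
iii → no match
iv → no match
v → no match — must end with `qr`

i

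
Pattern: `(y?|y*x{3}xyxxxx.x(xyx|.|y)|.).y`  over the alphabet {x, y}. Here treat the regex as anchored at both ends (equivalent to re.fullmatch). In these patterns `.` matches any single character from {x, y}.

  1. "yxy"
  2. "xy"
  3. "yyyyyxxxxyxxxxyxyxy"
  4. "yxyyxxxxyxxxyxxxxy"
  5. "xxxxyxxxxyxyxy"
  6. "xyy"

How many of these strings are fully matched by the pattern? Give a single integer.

5

1 → match
2 → match
3 → match
4 → no match
5 → match
6 → match
Total matched: 5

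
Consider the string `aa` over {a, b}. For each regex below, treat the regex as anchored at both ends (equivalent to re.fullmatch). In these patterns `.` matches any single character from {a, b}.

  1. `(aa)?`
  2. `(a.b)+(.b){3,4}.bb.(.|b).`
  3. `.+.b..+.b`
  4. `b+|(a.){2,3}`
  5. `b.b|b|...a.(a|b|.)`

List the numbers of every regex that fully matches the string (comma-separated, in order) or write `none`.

1

1 → match
2 → no match
3 → no match — must end with `b`
4 → no match
5 → no match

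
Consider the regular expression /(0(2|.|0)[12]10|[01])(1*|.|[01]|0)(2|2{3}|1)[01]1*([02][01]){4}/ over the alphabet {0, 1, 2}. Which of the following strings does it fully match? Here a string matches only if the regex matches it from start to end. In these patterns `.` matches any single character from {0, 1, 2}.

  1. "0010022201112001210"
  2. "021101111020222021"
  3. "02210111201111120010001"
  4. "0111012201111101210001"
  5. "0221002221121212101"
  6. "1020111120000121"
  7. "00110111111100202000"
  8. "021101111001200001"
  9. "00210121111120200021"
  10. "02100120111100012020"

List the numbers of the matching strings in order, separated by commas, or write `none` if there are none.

1 → no match
2 → no match
3 → match
4 → no match
5 → match
6 → match
7 → match
8 → match
9 → match
10 → no match

3, 5, 6, 7, 8, 9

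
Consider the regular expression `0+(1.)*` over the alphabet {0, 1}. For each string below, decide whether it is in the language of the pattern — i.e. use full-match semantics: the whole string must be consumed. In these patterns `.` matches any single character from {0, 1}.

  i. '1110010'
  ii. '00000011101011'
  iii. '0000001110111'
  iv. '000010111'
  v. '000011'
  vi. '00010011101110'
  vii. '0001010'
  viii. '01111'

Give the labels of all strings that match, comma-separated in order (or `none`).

ii, v, vii, viii

i → no match — must start with '0'
ii → match
iii → no match
iv → no match
v → match
vi → no match
vii → match
viii → match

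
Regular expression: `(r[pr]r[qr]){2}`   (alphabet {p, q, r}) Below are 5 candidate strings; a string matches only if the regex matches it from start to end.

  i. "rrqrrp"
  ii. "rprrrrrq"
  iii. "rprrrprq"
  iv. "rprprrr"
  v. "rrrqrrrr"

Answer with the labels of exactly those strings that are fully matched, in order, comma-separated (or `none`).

i → no match
ii → match
iii → match
iv → no match
v → match

ii, iii, v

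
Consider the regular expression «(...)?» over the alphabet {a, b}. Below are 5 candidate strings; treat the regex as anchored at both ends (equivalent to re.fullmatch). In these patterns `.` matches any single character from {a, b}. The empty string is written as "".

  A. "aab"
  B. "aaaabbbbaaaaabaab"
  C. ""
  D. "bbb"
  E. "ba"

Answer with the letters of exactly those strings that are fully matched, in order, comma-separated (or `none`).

A → match
B → no match
C → match
D → match
E → no match

A, C, D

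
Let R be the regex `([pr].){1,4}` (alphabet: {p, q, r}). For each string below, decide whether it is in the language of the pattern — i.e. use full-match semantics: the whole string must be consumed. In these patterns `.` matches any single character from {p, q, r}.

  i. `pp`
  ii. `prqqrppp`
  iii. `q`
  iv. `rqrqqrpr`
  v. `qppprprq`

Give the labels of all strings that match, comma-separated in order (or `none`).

i → match
ii → no match
iii → no match
iv → no match
v → no match

i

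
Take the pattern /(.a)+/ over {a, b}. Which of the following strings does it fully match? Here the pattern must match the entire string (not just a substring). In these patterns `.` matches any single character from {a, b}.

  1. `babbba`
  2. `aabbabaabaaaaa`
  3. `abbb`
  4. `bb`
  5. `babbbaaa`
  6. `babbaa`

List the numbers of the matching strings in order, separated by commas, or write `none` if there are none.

1 → no match
2 → no match
3 → no match — must end with `a`
4 → no match — must end with `a`
5 → no match
6 → no match

none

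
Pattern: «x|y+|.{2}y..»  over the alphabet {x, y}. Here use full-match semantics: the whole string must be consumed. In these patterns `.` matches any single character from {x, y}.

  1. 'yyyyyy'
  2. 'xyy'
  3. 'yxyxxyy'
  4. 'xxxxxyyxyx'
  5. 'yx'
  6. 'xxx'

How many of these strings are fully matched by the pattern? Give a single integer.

1

1 → match
2 → no match
3 → no match
4 → no match
5 → no match
6 → no match
Total matched: 1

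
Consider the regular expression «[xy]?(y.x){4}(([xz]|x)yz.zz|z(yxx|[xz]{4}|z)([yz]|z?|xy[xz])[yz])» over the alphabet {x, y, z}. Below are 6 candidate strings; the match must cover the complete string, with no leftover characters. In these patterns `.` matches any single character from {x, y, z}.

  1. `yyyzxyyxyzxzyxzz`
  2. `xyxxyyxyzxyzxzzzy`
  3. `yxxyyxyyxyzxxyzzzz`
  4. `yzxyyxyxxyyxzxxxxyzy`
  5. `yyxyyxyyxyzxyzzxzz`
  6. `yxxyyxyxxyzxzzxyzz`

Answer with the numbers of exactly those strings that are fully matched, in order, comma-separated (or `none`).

1 → no match
2 → match
3 → match
4 → no match
5 → no match
6 → match

2, 3, 6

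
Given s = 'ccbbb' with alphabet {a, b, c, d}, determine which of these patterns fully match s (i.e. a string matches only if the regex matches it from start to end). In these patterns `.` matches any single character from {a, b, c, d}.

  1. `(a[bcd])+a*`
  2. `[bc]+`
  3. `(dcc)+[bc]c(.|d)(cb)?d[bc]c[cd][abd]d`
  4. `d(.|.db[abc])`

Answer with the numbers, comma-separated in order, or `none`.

1 → no match — must start with 'a'
2 → match
3 → no match — must start with 'dcc'
4 → no match — must start with 'd'

2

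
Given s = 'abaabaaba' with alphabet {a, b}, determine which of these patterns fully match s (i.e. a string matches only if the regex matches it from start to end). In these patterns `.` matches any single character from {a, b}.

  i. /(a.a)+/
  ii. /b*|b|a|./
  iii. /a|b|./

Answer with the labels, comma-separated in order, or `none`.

i

i → match
ii → no match
iii → no match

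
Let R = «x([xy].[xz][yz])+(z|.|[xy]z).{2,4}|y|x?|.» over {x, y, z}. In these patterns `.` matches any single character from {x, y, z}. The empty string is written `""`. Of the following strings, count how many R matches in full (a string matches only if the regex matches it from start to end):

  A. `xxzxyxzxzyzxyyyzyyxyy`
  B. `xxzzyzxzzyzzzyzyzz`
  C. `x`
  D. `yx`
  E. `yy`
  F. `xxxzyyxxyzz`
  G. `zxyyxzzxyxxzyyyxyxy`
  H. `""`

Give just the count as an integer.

A → match
B → no match
C. `x` → match
D. `yx` → no match
E. `yy` → no match
F. `xxxzyyxxyzz` → no match
G → no match
H. `""` → match
Total matched: 3

3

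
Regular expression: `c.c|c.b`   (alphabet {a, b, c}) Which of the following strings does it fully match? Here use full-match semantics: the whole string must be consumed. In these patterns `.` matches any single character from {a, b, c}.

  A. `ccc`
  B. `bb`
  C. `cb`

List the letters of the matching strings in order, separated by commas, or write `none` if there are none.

A → match
B → no match — must start with `c`
C → no match

A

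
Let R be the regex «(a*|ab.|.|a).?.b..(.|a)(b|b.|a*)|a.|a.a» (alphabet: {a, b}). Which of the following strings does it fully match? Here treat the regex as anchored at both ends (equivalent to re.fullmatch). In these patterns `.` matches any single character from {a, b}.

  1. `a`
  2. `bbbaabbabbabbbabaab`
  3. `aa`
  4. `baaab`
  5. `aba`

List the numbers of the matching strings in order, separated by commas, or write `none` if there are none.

3, 5

1 → no match
2 → no match
3 → match
4 → no match
5 → match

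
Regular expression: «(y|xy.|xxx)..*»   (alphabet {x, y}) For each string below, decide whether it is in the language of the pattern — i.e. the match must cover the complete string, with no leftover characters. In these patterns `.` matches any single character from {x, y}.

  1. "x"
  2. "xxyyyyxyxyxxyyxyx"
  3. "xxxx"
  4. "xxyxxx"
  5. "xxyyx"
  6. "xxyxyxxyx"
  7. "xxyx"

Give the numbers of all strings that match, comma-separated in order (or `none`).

1 → no match
2 → no match
3 → match
4 → no match
5 → no match
6 → no match
7 → no match

3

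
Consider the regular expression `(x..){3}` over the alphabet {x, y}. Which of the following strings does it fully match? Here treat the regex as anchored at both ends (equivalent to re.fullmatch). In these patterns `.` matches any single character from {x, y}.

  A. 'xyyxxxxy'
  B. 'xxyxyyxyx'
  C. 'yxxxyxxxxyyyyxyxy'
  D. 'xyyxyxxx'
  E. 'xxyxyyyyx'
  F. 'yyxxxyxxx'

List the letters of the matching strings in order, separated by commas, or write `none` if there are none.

B

A → no match
B → match
C → no match — must start with 'x'
D → no match
E → no match
F → no match — must start with 'x'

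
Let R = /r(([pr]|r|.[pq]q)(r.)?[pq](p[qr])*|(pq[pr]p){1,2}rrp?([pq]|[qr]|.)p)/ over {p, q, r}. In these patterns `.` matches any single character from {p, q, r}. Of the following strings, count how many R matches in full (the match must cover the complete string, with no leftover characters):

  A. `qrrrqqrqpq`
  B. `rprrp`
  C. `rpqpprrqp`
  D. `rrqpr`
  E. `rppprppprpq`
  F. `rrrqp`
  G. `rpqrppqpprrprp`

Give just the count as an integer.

5

A → no match — must start with `r`
B → match
C → match
D → match
E → no match
F → match
G → match
Total matched: 5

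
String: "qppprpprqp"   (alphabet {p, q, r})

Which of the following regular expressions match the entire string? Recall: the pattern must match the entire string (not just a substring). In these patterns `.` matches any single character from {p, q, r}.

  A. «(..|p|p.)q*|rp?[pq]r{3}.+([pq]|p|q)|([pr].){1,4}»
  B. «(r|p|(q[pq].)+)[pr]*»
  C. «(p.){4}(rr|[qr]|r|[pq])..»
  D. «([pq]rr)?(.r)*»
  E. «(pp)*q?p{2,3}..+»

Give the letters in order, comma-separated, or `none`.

E

A → no match
B → no match
C → no match — must start with "p"
D → no match
E → match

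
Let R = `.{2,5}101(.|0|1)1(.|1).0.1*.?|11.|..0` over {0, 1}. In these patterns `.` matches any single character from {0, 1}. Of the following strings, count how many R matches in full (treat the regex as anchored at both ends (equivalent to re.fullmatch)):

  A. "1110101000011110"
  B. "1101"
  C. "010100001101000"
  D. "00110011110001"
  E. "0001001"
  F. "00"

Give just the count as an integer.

A → match
B → no match
C → no match
D → no match
E → no match
F → no match
Total matched: 1

1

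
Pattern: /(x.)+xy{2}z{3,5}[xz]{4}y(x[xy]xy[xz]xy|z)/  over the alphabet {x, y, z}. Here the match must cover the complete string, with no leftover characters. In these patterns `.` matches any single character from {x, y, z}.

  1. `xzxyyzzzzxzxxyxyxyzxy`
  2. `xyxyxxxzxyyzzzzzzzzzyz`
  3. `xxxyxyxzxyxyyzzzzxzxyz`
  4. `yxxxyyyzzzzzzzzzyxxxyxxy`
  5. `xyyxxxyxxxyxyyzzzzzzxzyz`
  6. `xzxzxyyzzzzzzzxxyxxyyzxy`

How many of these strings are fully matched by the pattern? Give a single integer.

3

1 → match
2 → match
3 → match
4 → no match — must start with `x`
5 → no match
6 → no match
Total matched: 3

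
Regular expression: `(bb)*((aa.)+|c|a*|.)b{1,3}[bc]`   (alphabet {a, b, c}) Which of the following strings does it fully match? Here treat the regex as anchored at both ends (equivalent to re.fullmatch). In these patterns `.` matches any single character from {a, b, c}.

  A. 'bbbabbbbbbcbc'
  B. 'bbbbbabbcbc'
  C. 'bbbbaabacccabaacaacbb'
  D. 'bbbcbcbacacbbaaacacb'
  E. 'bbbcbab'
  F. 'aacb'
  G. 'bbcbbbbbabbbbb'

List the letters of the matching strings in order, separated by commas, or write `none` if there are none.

none

A → no match
B. 'bbbbbabbcbc' → no match
C → no match
D → no match
E. 'bbbcbab' → no match
F. 'aacb' → no match
G → no match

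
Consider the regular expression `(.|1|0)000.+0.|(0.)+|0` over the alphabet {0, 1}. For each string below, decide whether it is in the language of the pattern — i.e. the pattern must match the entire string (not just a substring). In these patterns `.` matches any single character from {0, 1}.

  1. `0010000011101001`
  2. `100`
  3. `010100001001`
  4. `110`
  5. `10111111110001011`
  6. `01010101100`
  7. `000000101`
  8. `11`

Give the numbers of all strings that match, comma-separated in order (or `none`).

7

1 → no match
2. `100` → no match
3. `010100001001` → no match
4. `110` → no match
5 → no match
6. `01010101100` → no match
7. `000000101` → match
8. `11` → no match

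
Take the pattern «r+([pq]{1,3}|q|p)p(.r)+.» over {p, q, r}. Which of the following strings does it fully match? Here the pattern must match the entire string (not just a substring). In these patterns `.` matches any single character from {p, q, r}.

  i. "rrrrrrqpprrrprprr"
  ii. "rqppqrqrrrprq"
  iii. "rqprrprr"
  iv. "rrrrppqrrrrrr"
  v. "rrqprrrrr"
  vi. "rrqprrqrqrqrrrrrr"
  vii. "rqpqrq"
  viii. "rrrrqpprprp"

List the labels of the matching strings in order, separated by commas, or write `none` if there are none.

i → match
ii → match
iii. "rqprrprr" → match
iv → match
v. "rrqprrrrr" → match
vi → match
vii. "rqpqrq" → match
viii. "rrrrqpprprp" → match

i, ii, iii, iv, v, vi, vii, viii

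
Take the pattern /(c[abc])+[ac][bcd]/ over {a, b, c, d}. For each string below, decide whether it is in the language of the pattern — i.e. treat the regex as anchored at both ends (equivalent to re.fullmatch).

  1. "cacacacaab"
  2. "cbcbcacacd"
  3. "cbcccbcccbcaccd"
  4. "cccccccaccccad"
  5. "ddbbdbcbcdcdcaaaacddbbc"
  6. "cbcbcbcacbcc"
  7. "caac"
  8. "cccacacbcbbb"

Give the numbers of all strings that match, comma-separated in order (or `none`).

1 → match
2 → match
3 → no match
4 → match
5 → no match — must start with "c"
6 → match
7 → match
8 → no match

1, 2, 4, 6, 7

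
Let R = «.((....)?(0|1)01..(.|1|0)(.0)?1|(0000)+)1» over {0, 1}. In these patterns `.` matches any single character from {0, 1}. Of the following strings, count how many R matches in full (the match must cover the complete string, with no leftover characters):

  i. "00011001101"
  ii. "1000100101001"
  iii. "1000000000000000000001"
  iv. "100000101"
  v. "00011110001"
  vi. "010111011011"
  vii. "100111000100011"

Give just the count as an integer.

1

i → no match
ii → no match
iii → match
iv → no match
v → no match
vi → no match
vii → no match
Total matched: 1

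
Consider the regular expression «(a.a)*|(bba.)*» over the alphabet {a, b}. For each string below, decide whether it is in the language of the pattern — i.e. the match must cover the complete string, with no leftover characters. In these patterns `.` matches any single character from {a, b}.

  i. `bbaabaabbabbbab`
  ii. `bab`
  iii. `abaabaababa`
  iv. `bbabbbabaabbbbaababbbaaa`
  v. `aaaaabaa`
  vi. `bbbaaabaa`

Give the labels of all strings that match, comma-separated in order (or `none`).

none

i → no match
ii → no match
iii → no match
iv → no match
v → no match
vi → no match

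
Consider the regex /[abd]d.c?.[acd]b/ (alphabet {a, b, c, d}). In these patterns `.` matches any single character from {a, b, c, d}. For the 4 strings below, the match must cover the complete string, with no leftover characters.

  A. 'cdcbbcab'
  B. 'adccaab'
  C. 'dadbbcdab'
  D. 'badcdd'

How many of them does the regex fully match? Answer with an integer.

1

A → no match
B → match
C → no match
D → no match — must end with 'b'
Total matched: 1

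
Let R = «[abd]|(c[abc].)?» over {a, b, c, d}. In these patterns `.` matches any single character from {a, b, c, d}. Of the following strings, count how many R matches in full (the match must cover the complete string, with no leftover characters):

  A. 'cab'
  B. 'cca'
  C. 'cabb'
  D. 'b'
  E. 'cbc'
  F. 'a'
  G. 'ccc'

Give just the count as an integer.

A → match
B → match
C → no match
D → match
E → match
F → match
G → match
Total matched: 6

6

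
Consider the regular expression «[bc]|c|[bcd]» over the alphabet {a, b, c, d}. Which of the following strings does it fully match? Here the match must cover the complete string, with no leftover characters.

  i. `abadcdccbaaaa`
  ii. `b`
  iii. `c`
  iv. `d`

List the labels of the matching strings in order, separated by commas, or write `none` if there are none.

i → no match
ii → match
iii → match
iv → match

ii, iii, iv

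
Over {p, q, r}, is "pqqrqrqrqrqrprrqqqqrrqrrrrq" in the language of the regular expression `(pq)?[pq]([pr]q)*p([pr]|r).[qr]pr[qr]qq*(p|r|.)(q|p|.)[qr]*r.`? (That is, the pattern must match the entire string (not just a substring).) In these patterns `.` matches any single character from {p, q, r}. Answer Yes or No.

No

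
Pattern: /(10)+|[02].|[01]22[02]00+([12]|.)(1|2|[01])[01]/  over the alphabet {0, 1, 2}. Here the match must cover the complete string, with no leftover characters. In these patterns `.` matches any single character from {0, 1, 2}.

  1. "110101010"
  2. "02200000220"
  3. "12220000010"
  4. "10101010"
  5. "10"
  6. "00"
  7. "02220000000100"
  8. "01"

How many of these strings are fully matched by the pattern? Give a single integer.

1 → no match
2 → match
3 → match
4 → match
5 → match
6 → match
7 → match
8 → match
Total matched: 7

7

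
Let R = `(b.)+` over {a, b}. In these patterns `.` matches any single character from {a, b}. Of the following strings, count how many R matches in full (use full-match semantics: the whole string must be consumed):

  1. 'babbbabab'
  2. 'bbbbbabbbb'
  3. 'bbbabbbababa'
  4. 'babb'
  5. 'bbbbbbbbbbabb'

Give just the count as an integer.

3

1. 'babbbabab' → no match
2. 'bbbbbabbbb' → match
3. 'bbbabbbababa' → match
4. 'babb' → match
5 → no match
Total matched: 3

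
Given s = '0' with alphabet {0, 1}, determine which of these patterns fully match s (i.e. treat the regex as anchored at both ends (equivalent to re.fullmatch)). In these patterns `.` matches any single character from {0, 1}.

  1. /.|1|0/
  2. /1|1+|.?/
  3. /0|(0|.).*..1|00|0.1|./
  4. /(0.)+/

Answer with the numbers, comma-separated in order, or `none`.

1, 2, 3

1 → match
2 → match
3 → match
4 → no match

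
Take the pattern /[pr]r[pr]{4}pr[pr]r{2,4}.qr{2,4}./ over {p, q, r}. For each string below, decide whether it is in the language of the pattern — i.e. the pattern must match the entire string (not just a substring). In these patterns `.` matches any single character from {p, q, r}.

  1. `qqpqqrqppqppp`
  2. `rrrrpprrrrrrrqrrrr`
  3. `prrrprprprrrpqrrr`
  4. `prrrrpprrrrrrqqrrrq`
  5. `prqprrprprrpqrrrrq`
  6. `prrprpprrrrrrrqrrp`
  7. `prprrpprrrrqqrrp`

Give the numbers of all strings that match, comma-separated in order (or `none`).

3, 4, 6, 7

1 → no match
2 → no match
3 → match
4 → match
5 → no match
6 → match
7 → match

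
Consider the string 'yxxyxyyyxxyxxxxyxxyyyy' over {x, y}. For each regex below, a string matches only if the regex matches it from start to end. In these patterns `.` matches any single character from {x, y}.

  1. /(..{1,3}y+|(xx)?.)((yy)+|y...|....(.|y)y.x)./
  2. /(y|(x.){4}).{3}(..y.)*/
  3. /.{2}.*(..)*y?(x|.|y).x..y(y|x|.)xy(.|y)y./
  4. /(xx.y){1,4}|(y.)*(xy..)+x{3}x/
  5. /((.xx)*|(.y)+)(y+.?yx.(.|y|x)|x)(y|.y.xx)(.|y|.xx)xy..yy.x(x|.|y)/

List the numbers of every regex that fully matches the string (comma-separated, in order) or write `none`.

3

1 → no match
2 → no match
3 → match
4 → no match
5 → no match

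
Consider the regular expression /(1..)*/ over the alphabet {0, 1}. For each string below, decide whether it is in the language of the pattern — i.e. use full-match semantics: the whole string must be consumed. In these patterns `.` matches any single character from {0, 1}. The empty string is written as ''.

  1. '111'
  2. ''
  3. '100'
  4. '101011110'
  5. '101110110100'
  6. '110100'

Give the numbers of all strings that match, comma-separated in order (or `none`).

1. '111' → match
2. '' → match
3. '100' → match
4. '101011110' → no match
5. '101110110100' → match
6. '110100' → match

1, 2, 3, 5, 6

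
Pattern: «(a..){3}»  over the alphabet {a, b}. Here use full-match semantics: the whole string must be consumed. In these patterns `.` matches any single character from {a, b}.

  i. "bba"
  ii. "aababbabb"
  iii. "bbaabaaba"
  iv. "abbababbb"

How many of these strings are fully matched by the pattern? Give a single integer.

1

i → no match — must start with "a"
ii → match
iii → no match — must start with "a"
iv → no match
Total matched: 1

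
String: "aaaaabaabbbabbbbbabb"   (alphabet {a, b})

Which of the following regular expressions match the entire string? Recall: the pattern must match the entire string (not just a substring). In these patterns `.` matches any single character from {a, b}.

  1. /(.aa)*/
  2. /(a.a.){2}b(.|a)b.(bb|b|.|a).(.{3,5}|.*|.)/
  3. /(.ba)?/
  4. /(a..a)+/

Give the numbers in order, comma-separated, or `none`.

2

1 → no match
2 → match
3 → no match
4 → no match — must end with "a"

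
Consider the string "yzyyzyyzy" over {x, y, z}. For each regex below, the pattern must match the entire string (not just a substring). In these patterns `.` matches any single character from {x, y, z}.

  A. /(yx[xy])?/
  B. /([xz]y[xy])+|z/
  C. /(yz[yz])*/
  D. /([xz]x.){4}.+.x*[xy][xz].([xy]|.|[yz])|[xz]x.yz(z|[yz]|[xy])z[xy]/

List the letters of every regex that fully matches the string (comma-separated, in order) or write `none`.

C

A → no match
B → no match
C → match
D → no match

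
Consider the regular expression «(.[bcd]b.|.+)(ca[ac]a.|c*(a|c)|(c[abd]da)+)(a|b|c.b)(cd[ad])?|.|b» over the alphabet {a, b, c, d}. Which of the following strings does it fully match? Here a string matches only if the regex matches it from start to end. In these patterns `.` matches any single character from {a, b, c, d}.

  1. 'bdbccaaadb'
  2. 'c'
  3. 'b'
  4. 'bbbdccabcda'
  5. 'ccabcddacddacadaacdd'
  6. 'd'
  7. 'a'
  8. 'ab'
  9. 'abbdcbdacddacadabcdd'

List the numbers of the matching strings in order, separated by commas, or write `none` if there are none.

1, 2, 3, 4, 5, 6, 7, 9

1. 'bdbccaaadb' → match
2. 'c' → match
3. 'b' → match
4. 'bbbdccabcda' → match
5 → match
6. 'd' → match
7. 'a' → match
8. 'ab' → no match
9 → match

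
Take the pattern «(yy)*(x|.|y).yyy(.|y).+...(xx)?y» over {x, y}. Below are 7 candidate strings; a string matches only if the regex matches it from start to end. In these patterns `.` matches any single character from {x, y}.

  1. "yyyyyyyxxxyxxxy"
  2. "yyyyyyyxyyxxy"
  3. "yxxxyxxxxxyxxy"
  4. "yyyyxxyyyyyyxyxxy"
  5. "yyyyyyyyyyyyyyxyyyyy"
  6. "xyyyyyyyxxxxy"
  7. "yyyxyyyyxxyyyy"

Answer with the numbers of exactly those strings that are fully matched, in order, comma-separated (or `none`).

1, 2, 4, 5, 6, 7

1 → match
2 → match
3 → no match
4 → match
5 → match
6 → match
7 → match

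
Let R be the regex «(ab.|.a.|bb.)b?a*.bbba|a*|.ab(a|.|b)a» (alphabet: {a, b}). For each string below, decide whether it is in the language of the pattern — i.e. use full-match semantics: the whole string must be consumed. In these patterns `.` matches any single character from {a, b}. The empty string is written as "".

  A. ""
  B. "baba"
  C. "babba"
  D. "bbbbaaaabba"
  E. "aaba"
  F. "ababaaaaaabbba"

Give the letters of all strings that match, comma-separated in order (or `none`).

A → match
B → no match
C → match
D → no match
E → no match
F → match

A, C, F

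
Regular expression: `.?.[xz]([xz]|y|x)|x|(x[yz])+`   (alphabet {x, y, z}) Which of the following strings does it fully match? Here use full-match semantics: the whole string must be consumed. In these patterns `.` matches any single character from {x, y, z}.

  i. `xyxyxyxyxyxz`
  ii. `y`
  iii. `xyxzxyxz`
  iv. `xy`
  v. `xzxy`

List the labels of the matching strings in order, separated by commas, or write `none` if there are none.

i, iii, iv, v

i. `xyxyxyxyxyxz` → match
ii. `y` → no match
iii. `xyxzxyxz` → match
iv. `xy` → match
v. `xzxy` → match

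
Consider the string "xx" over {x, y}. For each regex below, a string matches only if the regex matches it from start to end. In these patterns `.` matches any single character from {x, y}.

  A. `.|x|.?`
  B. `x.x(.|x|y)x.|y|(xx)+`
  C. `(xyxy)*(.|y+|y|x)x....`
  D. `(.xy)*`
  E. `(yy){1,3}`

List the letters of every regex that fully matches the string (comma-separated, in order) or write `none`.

B

A → no match
B → match
C → no match
D → no match
E → no match — must start with "yy"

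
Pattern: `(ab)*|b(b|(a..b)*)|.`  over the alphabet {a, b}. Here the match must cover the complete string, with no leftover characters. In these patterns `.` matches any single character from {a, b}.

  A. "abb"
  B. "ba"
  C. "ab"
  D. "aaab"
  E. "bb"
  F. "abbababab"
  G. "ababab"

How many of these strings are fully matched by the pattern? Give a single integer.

3

A → no match
B → no match
C → match
D → no match
E → match
F → no match
G → match
Total matched: 3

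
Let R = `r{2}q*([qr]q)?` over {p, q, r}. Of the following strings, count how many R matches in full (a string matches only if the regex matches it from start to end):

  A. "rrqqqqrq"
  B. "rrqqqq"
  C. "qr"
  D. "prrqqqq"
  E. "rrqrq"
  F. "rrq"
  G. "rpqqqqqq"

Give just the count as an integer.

4

A → match
B → match
C → no match — must start with "r"
D → no match — must start with "r"
E → match
F → match
G → no match
Total matched: 4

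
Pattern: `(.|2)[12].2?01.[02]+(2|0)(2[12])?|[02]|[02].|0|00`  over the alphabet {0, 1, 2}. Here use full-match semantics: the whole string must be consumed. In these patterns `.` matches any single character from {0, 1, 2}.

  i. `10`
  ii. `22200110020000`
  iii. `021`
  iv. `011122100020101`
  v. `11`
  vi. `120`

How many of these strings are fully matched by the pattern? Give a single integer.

0

i. `10` → no match
ii → no match
iii. `021` → no match
iv → no match
v. `11` → no match
vi. `120` → no match
Total matched: 0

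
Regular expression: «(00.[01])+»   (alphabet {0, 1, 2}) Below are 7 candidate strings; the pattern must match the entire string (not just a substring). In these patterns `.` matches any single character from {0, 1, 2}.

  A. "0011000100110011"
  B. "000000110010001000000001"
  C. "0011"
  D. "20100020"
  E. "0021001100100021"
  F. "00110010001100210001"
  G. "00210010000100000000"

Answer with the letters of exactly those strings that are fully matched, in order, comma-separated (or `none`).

A, B, C, E, F, G

A → match
B → match
C. "0011" → match
D. "20100020" → no match — must start with "00"
E → match
F → match
G → match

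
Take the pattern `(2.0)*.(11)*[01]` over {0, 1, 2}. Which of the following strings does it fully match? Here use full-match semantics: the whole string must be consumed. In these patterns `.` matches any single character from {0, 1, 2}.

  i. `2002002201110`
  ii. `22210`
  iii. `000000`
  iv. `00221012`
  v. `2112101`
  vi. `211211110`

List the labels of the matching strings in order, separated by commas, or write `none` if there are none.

i → match
ii. `22210` → no match
iii. `000000` → no match
iv. `00221012` → no match
v. `2112101` → no match
vi. `211211110` → no match

i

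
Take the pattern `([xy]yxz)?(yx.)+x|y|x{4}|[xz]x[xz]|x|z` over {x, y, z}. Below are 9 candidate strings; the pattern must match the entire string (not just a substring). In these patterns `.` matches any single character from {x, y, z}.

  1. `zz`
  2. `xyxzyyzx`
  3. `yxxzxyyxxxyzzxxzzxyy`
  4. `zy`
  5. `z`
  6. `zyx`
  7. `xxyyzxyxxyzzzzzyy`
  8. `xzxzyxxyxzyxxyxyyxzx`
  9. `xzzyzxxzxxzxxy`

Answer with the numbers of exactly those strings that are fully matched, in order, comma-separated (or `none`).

5

1 → no match
2 → no match
3 → no match
4 → no match
5 → match
6 → no match
7 → no match
8 → no match
9 → no match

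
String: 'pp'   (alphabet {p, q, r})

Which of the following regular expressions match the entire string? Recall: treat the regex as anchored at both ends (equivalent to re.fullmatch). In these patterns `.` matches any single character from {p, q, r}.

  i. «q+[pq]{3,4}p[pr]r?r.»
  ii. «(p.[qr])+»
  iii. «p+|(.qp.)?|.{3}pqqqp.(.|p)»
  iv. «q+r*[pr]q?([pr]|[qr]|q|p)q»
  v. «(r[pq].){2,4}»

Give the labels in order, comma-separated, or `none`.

iii

i → no match — must start with 'q'
ii → no match
iii → match
iv → no match — must start with 'q'
v → no match — must start with 'r'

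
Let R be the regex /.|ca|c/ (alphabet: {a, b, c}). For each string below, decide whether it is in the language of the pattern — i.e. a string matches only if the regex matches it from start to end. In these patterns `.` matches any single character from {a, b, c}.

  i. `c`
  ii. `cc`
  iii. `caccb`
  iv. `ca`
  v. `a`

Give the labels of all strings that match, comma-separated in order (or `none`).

i → match
ii → no match
iii → no match
iv → match
v → match

i, iv, v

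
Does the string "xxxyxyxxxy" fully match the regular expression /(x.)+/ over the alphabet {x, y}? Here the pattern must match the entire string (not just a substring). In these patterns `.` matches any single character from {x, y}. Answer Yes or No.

Yes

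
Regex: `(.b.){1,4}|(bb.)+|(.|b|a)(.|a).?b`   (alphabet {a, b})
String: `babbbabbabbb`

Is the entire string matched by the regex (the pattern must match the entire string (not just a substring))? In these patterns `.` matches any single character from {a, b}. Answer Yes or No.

No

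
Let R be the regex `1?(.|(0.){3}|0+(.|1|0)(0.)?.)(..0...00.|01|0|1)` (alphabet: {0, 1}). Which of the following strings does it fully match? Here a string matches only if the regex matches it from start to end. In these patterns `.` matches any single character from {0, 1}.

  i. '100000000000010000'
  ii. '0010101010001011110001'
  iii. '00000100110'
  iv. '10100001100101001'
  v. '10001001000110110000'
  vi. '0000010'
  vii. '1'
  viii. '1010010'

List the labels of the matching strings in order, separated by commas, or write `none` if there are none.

i, vi, viii

i → match
ii → no match
iii. '00000100110' → no match
iv → no match
v → no match
vi. '0000010' → match
vii. '1' → no match
viii. '1010010' → match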